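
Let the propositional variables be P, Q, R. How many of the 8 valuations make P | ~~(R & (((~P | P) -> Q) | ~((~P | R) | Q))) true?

5

Initial set: {(P | ~~(R & (((~P | P) -> Q) | ~((~P | R) | Q))))}.
(P | ~~(R & (((~P | P) -> Q) | ~((~P | R) | Q)))): β-rule — branch into P  //  ~~(R & (((~P | P) -> Q) | ~((~P | R) | Q))).
  branch 1 (add P):
    ○ open, literals {P=true}.
  branch 2 (add ~~(R & (((~P | P) -> Q) | ~((~P | R) | Q)))):
    ~~(R & (((~P | P) -> Q) | ~((~P | R) | Q))): drop double negation, giving (R & (((~P | P) -> Q) | ~((~P | R) | Q))).
    (R & (((~P | P) -> Q) | ~((~P | R) | Q))): α-rule — add R, (((~P | P) -> Q) | ~((~P | R) | Q)).
    (((~P | P) -> Q) | ~((~P | R) | Q)): β-rule — branch into ((~P | P) -> Q)  //  ~((~P | R) | Q).
      branch 2.1 (add ((~P | P) -> Q)):
        ((~P | P) -> Q): β-rule — branch into ~(~P | P)  //  Q.
          branch 2.1.1 (add ~(~P | P)):
            ~(~P | P): α-rule — add ~~P, ~P.
            × closes — contains both P and ~P.
          branch 2.1.2 (add Q):
            ○ open, literals {Q=true, R=true}.
      branch 2.2 (add ~((~P | R) | Q)):
        ~((~P | R) | Q): α-rule — add ~(~P | R), ~Q.
        ~(~P | R): α-rule — add ~~P, ~R.
        × closes — contains both R and ~R.
2 branches closed, 2 open.
Each open branch fixes some atoms; the unmentioned ones are free. Counting distinct full assignments: branch {P=true} (Q, R) contributes 4 new; branch {Q=true, R=true} (P) contributes 1 new. Total: 5.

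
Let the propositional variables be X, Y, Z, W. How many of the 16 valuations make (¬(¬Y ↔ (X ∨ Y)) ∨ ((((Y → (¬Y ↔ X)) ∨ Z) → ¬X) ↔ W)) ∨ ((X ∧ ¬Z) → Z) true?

15

Initial set: {((¬(¬Y ↔ (X ∨ Y)) ∨ ((((Y → (¬Y ↔ X)) ∨ Z) → ¬X) ↔ W)) ∨ ((X ∧ ¬Z) → Z))}.
((¬(¬Y ↔ (X ∨ Y)) ∨ ((((Y → (¬Y ↔ X)) ∨ Z) → ¬X) ↔ W)) ∨ ((X ∧ ¬Z) → Z)): β-rule — branch into (¬(¬Y ↔ (X ∨ Y)) ∨ ((((Y → (¬Y ↔ X)) ∨ Z) → ¬X) ↔ W))  //  ((X ∧ ¬Z) → Z).
  branch 1 (add (¬(¬Y ↔ (X ∨ Y)) ∨ ((((Y → (¬Y ↔ X)) ∨ Z) → ¬X) ↔ W))):
    (¬(¬Y ↔ (X ∨ Y)) ∨ ((((Y → (¬Y ↔ X)) ∨ Z) → ¬X) ↔ W)): β-rule — branch into ¬(¬Y ↔ (X ∨ Y))  //  ((((Y → (¬Y ↔ X)) ∨ Z) → ¬X) ↔ W).
      branch 1.1 (add ¬(¬Y ↔ (X ∨ Y))):
        ¬(¬Y ↔ (X ∨ Y)): β-rule — branch into ¬Y, ¬(X ∨ Y)  //  ¬¬Y, (X ∨ Y).
          branch 1.1.1 (add ¬Y, ¬(X ∨ Y)):
            ¬(X ∨ Y): α-rule — add ¬X, ¬Y.
            ○ open, literals {X=false, Y=false}.
          branch 1.1.2 (add ¬¬Y, (X ∨ Y)):
            (X ∨ Y): β-rule — branch into X  //  Y.
              branch 1.1.2.1 (add X):
                ○ open, literals {X=true, Y=true}.
              branch 1.1.2.2 (add Y):
                ○ open, literals {Y=true}.
      branch 1.2 (add ((((Y → (¬Y ↔ X)) ∨ Z) → ¬X) ↔ W)):
        ((((Y → (¬Y ↔ X)) ∨ Z) → ¬X) ↔ W): β-rule — branch into (((Y → (¬Y ↔ X)) ∨ Z) → ¬X), W  //  ¬(((Y → (¬Y ↔ X)) ∨ Z) → ¬X), ¬W.
          branch 1.2.1 (add (((Y → (¬Y ↔ X)) ∨ Z) → ¬X), W):
            (((Y → (¬Y ↔ X)) ∨ Z) → ¬X): β-rule — branch into ¬((Y → (¬Y ↔ X)) ∨ Z)  //  ¬X.
              branch 1.2.1.1 (add ¬((Y → (¬Y ↔ X)) ∨ Z)):
                ¬((Y → (¬Y ↔ X)) ∨ Z): α-rule — add ¬(Y → (¬Y ↔ X)), ¬Z.
                ¬(Y → (¬Y ↔ X)): α-rule — add Y, ¬(¬Y ↔ X).
                ¬(¬Y ↔ X): β-rule — branch into ¬Y, ¬X  //  ¬¬Y, X.
                  branch 1.2.1.1.1 (add ¬Y, ¬X):
                    × closes — contains both Y and ¬Y.
                  branch 1.2.1.1.2 (add ¬¬Y, X):
                    ○ open, literals {W=true, X=true, Y=true, Z=false}.
              branch 1.2.1.2 (add ¬X):
                ○ open, literals {W=true, X=false}.
          branch 1.2.2 (add ¬(((Y → (¬Y ↔ X)) ∨ Z) → ¬X), ¬W):
            ¬(((Y → (¬Y ↔ X)) ∨ Z) → ¬X): α-rule — add ((Y → (¬Y ↔ X)) ∨ Z), ¬¬X.
            ((Y → (¬Y ↔ X)) ∨ Z): β-rule — branch into (Y → (¬Y ↔ X))  //  Z.
              branch 1.2.2.1 (add (Y → (¬Y ↔ X))):
                (Y → (¬Y ↔ X)): β-rule — branch into ¬Y  //  (¬Y ↔ X).
                  branch 1.2.2.1.1 (add ¬Y):
                    ○ open, literals {W=false, X=true, Y=false}.
                  branch 1.2.2.1.2 (add (¬Y ↔ X)):
                    (¬Y ↔ X): β-rule — branch into ¬Y, X  //  ¬¬Y, ¬X.
                      branch 1.2.2.1.2.1 (add ¬Y, X):
                        ○ open, literals {W=false, X=true, Y=false}.
                      branch 1.2.2.1.2.2 (add ¬¬Y, ¬X):
                        × closes — contains both X and ¬X.
              branch 1.2.2.2 (add Z):
                ○ open, literals {W=false, X=true, Z=true}.
  branch 2 (add ((X ∧ ¬Z) → Z)):
    ((X ∧ ¬Z) → Z): β-rule — branch into ¬(X ∧ ¬Z)  //  Z.
      branch 2.1 (add ¬(X ∧ ¬Z)):
        ¬(X ∧ ¬Z): β-rule — branch into ¬X  //  ¬¬Z.
          branch 2.1.1 (add ¬X):
            ○ open, literals {X=false}.
          branch 2.1.2 (add ¬¬Z):
            ○ open, literals {Z=true}.
      branch 2.2 (add Z):
        ○ open, literals {Z=true}.
2 branches closed, 11 open.
Each open branch fixes some atoms; the unmentioned ones are free. Counting distinct full assignments: branch {X=false, Y=false} (Z, W) contributes 4 new; branch {X=true, Y=true} (Z, W) contributes 4 new; branch {Y=true} (X, Z, W) contributes 4 new; branch {W=true, X=true, Y=true, Z=false} (none free) contributes 0 new; branch {W=true, X=false} (Y, Z) contributes 0 new; branch {W=false, X=true, Y=false} (Z) contributes 2 new; branch {W=false, X=true, Y=false} (Z) contributes 0 new; branch {W=false, X=true, Z=true} (Y) contributes 0 new; branch {X=false} (Y, Z, W) contributes 0 new; branch {Z=true} (X, Y, W) contributes 1 new; branch {Z=true} (X, Y, W) contributes 0 new. Total: 15.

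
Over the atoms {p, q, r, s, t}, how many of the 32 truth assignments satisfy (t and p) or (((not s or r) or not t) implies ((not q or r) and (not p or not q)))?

25

Initial set: {((t and p) or (((not s or r) or not t) implies ((not q or r) and (not p or not q))))}.
((t and p) or (((not s or r) or not t) implies ((not q or r) and (not p or not q)))): β-rule — branch into (t and p)  //  (((not s or r) or not t) implies ((not q or r) and (not p or not q))).
  branch 1 (add (t and p)):
    (t and p): α-rule — add t, p.
    ○ open, literals {p=T, t=T}.
  branch 2 (add (((not s or r) or not t) implies ((not q or r) and (not p or not q)))):
    (((not s or r) or not t) implies ((not q or r) and (not p or not q))): β-rule — branch into not ((not s or r) or not t)  //  ((not q or r) and (not p or not q)).
      branch 2.1 (add not ((not s or r) or not t)):
        not ((not s or r) or not t): α-rule — add not (not s or r), not not t.
        not (not s or r): α-rule — add not not s, not r.
        ○ open, literals {r=F, s=T, t=T}.
      branch 2.2 (add ((not q or r) and (not p or not q))):
        ((not q or r) and (not p or not q)): α-rule — add (not q or r), (not p or not q).
        (not q or r): β-rule — branch into not q  //  r.
          branch 2.2.1 (add not q):
            (not p or not q): β-rule — branch into not p  //  not q.
              branch 2.2.1.1 (add not p):
                ○ open, literals {p=F, q=F}.
              branch 2.2.1.2 (add not q):
                ○ open, literals {q=F}.
          branch 2.2.2 (add r):
            (not p or not q): β-rule — branch into not p  //  not q.
              branch 2.2.2.1 (add not p):
                ○ open, literals {p=F, r=T}.
              branch 2.2.2.2 (add not q):
                ○ open, literals {q=F, r=T}.
0 branches closed, 6 open.
Each open branch fixes some atoms; the unmentioned ones are free. Counting distinct full assignments: branch {p=T, t=T} (q, r, s) contributes 8 new; branch {r=F, s=T, t=T} (p, q) contributes 2 new; branch {p=F, q=F} (r, s, t) contributes 7 new; branch {q=F} (p, r, s, t) contributes 4 new; branch {p=F, r=T} (q, s, t) contributes 4 new; branch {q=F, r=T} (p, s, t) contributes 0 new. Total: 25.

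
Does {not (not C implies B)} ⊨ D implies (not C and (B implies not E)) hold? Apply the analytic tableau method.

Yes

Initial set: {T not (not C implies B); F (D implies (not C and (B implies not E)))}.
T not (not C implies B): α-rule — add T not C, F B.
F (D implies (not C and (B implies not E))): α-rule — add T D, F (not C and (B implies not E)).
F (not C and (B implies not E)): β-rule — branch into F not C  //  F (B implies not E).
  branch 1 (add F not C):
    × closes — contains both C and not C.
  branch 2 (add F (B implies not E)):
    F (B implies not E): α-rule — add T B, F not E.
    × closes — contains both B and not B.
All 2 branches close.
Every branch closed, so the premises entail the conclusion.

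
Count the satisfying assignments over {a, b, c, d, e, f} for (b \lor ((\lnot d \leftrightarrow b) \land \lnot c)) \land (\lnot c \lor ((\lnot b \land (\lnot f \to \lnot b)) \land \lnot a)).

24

Initial set: {((b \lor ((\lnot d \leftrightarrow b) \land \lnot c)) \land (\lnot c \lor ((\lnot b \land (\lnot f \to \lnot b)) \land \lnot a)))}.
((b \lor ((\lnot d \leftrightarrow b) \land \lnot c)) \land (\lnot c \lor ((\lnot b \land (\lnot f \to \lnot b)) \land \lnot a))): α-rule — add (b \lor ((\lnot d \leftrightarrow b) \land \lnot c)), (\lnot c \lor ((\lnot b \land (\lnot f \to \lnot b)) \land \lnot a)).
(b \lor ((\lnot d \leftrightarrow b) \land \lnot c)): β-rule — branch into b  //  ((\lnot d \leftrightarrow b) \land \lnot c).
  branch 1 (add b):
    (\lnot c \lor ((\lnot b \land (\lnot f \to \lnot b)) \land \lnot a)): β-rule — branch into \lnot c  //  ((\lnot b \land (\lnot f \to \lnot b)) \land \lnot a).
      branch 1.1 (add \lnot c):
        ○ open, literals {b=T, c=F}.
      branch 1.2 (add ((\lnot b \land (\lnot f \to \lnot b)) \land \lnot a)):
        ((\lnot b \land (\lnot f \to \lnot b)) \land \lnot a): α-rule — add (\lnot b \land (\lnot f \to \lnot b)), \lnot a.
        (\lnot b \land (\lnot f \to \lnot b)): α-rule — add \lnot b, (\lnot f \to \lnot b).
        × closes — contains both b and \lnot b.
  branch 2 (add ((\lnot d \leftrightarrow b) \land \lnot c)):
    ((\lnot d \leftrightarrow b) \land \lnot c): α-rule — add (\lnot d \leftrightarrow b), \lnot c.
    (\lnot c \lor ((\lnot b \land (\lnot f \to \lnot b)) \land \lnot a)): β-rule — branch into \lnot c  //  ((\lnot b \land (\lnot f \to \lnot b)) \land \lnot a).
      branch 2.1 (add \lnot c):
        (\lnot d \leftrightarrow b): β-rule — branch into \lnot d, b  //  \lnot \lnot d, \lnot b.
          branch 2.1.1 (add \lnot d, b):
            ○ open, literals {b=T, c=F, d=F}.
          branch 2.1.2 (add \lnot \lnot d, \lnot b):
            ○ open, literals {b=F, c=F, d=T}.
      branch 2.2 (add ((\lnot b \land (\lnot f \to \lnot b)) \land \lnot a)):
        ((\lnot b \land (\lnot f \to \lnot b)) \land \lnot a): α-rule — add (\lnot b \land (\lnot f \to \lnot b)), \lnot a.
        (\lnot b \land (\lnot f \to \lnot b)): α-rule — add \lnot b, (\lnot f \to \lnot b).
        (\lnot d \leftrightarrow b): β-rule — branch into \lnot d, b  //  \lnot \lnot d, \lnot b.
          branch 2.2.1 (add \lnot d, b):
            × closes — contains both b and \lnot b.
          branch 2.2.2 (add \lnot \lnot d, \lnot b):
            (\lnot f \to \lnot b): β-rule — branch into \lnot \lnot f  //  \lnot b.
              branch 2.2.2.1 (add \lnot \lnot f):
                ○ open, literals {a=F, b=F, c=F, d=T, f=T}.
              branch 2.2.2.2 (add \lnot b):
                ○ open, literals {a=F, b=F, c=F, d=T}.
2 branches closed, 5 open.
Each open branch fixes some atoms; the unmentioned ones are free. Counting distinct full assignments: branch {b=T, c=F} (a, d, e, f) contributes 16 new; branch {b=T, c=F, d=F} (a, e, f) contributes 0 new; branch {b=F, c=F, d=T} (a, e, f) contributes 8 new; branch {a=F, b=F, c=F, d=T, f=T} (e) contributes 0 new; branch {a=F, b=F, c=F, d=T} (e, f) contributes 0 new. Total: 24.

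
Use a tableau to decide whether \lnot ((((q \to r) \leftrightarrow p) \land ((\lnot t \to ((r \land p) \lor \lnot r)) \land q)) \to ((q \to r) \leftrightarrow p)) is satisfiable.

Initial set: {\lnot ((((q \to r) \leftrightarrow p) \land ((\lnot t \to ((r \land p) \lor \lnot r)) \land q)) \to ((q \to r) \leftrightarrow p))}.
\lnot ((((q \to r) \leftrightarrow p) \land ((\lnot t \to ((r \land p) \lor \lnot r)) \land q)) \to ((q \to r) \leftrightarrow p)): α-rule — add (((q \to r) \leftrightarrow p) \land ((\lnot t \to ((r \land p) \lor \lnot r)) \land q)), \lnot ((q \to r) \leftrightarrow p).
(((q \to r) \leftrightarrow p) \land ((\lnot t \to ((r \land p) \lor \lnot r)) \land q)): α-rule — add ((q \to r) \leftrightarrow p), ((\lnot t \to ((r \land p) \lor \lnot r)) \land q).
((\lnot t \to ((r \land p) \lor \lnot r)) \land q): α-rule — add (\lnot t \to ((r \land p) \lor \lnot r)), q.
\lnot ((q \to r) \leftrightarrow p): β-rule — branch into (q \to r), \lnot p  //  \lnot (q \to r), p.
  branch 1 (add (q \to r), \lnot p):
    ((q \to r) \leftrightarrow p): β-rule — branch into (q \to r), p  //  \lnot (q \to r), \lnot p.
      branch 1.1 (add (q \to r), p):
        × closes — contains both p and \lnot p.
      branch 1.2 (add \lnot (q \to r), \lnot p):
        \lnot (q \to r): α-rule — add q, \lnot r.
        (\lnot t \to ((r \land p) \lor \lnot r)): β-rule — branch into \lnot \lnot t  //  ((r \land p) \lor \lnot r).
          branch 1.2.1 (add \lnot \lnot t):
            (q \to r): β-rule — branch into \lnot q  //  r.
              branch 1.2.1.1 (add \lnot q):
                × closes — contains both q and \lnot q.
              branch 1.2.1.2 (add r):
                × closes — contains both r and \lnot r.
          branch 1.2.2 (add ((r \land p) \lor \lnot r)):
            (q \to r): β-rule — branch into \lnot q  //  r.
              branch 1.2.2.1 (add \lnot q):
                × closes — contains both q and \lnot q.
              branch 1.2.2.2 (add r):
                × closes — contains both r and \lnot r.
  branch 2 (add \lnot (q \to r), p):
    \lnot (q \to r): α-rule — add q, \lnot r.
    ((q \to r) \leftrightarrow p): β-rule — branch into (q \to r), p  //  \lnot (q \to r), \lnot p.
      branch 2.1 (add (q \to r), p):
        (\lnot t \to ((r \land p) \lor \lnot r)): β-rule — branch into \lnot \lnot t  //  ((r \land p) \lor \lnot r).
          branch 2.1.1 (add \lnot \lnot t):
            (q \to r): β-rule — branch into \lnot q  //  r.
              branch 2.1.1.1 (add \lnot q):
                × closes — contains both q and \lnot q.
              branch 2.1.1.2 (add r):
                × closes — contains both r and \lnot r.
          branch 2.1.2 (add ((r \land p) \lor \lnot r)):
            (q \to r): β-rule — branch into \lnot q  //  r.
              branch 2.1.2.1 (add \lnot q):
                × closes — contains both q and \lnot q.
              branch 2.1.2.2 (add r):
                × closes — contains both r and \lnot r.
      branch 2.2 (add \lnot (q \to r), \lnot p):
        × closes — contains both p and \lnot p.
All 10 branches close.
Every branch closed; the formula is unsatisfiable.

Unsatisfiable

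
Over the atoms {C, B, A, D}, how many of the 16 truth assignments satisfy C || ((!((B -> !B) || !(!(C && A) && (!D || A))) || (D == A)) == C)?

Initial set: {T (C || ((!((B -> !B) || !(!(C && A) && (!D || A))) || (D == A)) == C))}.
T (C || ((!((B -> !B) || !(!(C && A) && (!D || A))) || (D == A)) == C)): β-rule — branch into T C  //  T ((!((B -> !B) || !(!(C && A) && (!D || A))) || (D == A)) == C).
  branch 1 (add T C):
    ○ open, literals {C=1}.
  branch 2 (add T ((!((B -> !B) || !(!(C && A) && (!D || A))) || (D == A)) == C)):
    T ((!((B -> !B) || !(!(C && A) && (!D || A))) || (D == A)) == C): β-rule — branch into T (!((B -> !B) || !(!(C && A) && (!D || A))) || (D == A)), T C  //  F (!((B -> !B) || !(!(C && A) && (!D || A))) || (D == A)), F C.
      branch 2.1 (add T (!((B -> !B) || !(!(C && A) && (!D || A))) || (D == A)), T C):
        T (!((B -> !B) || !(!(C && A) && (!D || A))) || (D == A)): β-rule — branch into T !((B -> !B) || !(!(C && A) && (!D || A)))  //  T (D == A).
          branch 2.1.1 (add T !((B -> !B) || !(!(C && A) && (!D || A)))):
            T !((B -> !B) || !(!(C && A) && (!D || A))): α-rule — add F (B -> !B), F !(!(C && A) && (!D || A)).
            F (B -> !B): α-rule — add T B, F !B.
            F !(!(C && A) && (!D || A)): α-rule — add T !(C && A), T (!D || A).
            T !(C && A): β-rule — branch into F C  //  F A.
              branch 2.1.1.1 (add F C):
                × closes — contains both C and !C.
              branch 2.1.1.2 (add F A):
                T (!D || A): β-rule — branch into T !D  //  T A.
                  branch 2.1.1.2.1 (add T !D):
                    ○ open, literals {A=0, B=1, C=1, D=0}.
                  branch 2.1.1.2.2 (add T A):
                    × closes — contains both A and !A.
          branch 2.1.2 (add T (D == A)):
            T (D == A): β-rule — branch into T D, T A  //  F D, F A.
              branch 2.1.2.1 (add T D, T A):
                ○ open, literals {A=1, C=1, D=1}.
              branch 2.1.2.2 (add F D, F A):
                ○ open, literals {A=0, C=1, D=0}.
      branch 2.2 (add F (!((B -> !B) || !(!(C && A) && (!D || A))) || (D == A)), F C):
        F (!((B -> !B) || !(!(C && A) && (!D || A))) || (D == A)): α-rule — add F !((B -> !B) || !(!(C && A) && (!D || A))), F (D == A).
        F !((B -> !B) || !(!(C && A) && (!D || A))): β-rule — branch into T (B -> !B)  //  T !(!(C && A) && (!D || A)).
          branch 2.2.1 (add T (B -> !B)):
            F (D == A): β-rule — branch into T D, F A  //  F D, T A.
              branch 2.2.1.1 (add T D, F A):
                T (B -> !B): β-rule — branch into F B  //  T !B.
                  branch 2.2.1.1.1 (add F B):
                    ○ open, literals {A=0, B=0, C=0, D=1}.
                  branch 2.2.1.1.2 (add T !B):
                    ○ open, literals {A=0, B=0, C=0, D=1}.
              branch 2.2.1.2 (add F D, T A):
                T (B -> !B): β-rule — branch into F B  //  T !B.
                  branch 2.2.1.2.1 (add F B):
                    ○ open, literals {A=1, B=0, C=0, D=0}.
                  branch 2.2.1.2.2 (add T !B):
                    ○ open, literals {A=1, B=0, C=0, D=0}.
          branch 2.2.2 (add T !(!(C && A) && (!D || A))):
            F (D == A): β-rule — branch into T D, F A  //  F D, T A.
              branch 2.2.2.1 (add T D, F A):
                T !(!(C && A) && (!D || A)): β-rule — branch into F !(C && A)  //  F (!D || A).
                  branch 2.2.2.1.1 (add F !(C && A)):
                    F !(C && A): α-rule — add T C, T A.
                    × closes — contains both C and !C.
                  branch 2.2.2.1.2 (add F (!D || A)):
                    F (!D || A): α-rule — add F !D, F A.
                    ○ open, literals {A=0, C=0, D=1}.
              branch 2.2.2.2 (add F D, T A):
                T !(!(C && A) && (!D || A)): β-rule — branch into F !(C && A)  //  F (!D || A).
                  branch 2.2.2.2.1 (add F !(C && A)):
                    F !(C && A): α-rule — add T C, T A.
                    × closes — contains both C and !C.
                  branch 2.2.2.2.2 (add F (!D || A)):
                    F (!D || A): α-rule — add F !D, F A.
                    × closes — contains both D and !D.
5 branches closed, 9 open.
Each open branch fixes some atoms; the unmentioned ones are free. Counting distinct full assignments: branch {C=1} (B, A, D) contributes 8 new; branch {A=0, B=1, C=1, D=0} (none free) contributes 0 new; branch {A=1, C=1, D=1} (B) contributes 0 new; branch {A=0, C=1, D=0} (B) contributes 0 new; branch {A=0, B=0, C=0, D=1} (none free) contributes 1 new; branch {A=0, B=0, C=0, D=1} (none free) contributes 0 new; branch {A=1, B=0, C=0, D=0} (none free) contributes 1 new; branch {A=1, B=0, C=0, D=0} (none free) contributes 0 new; branch {A=0, C=0, D=1} (B) contributes 1 new. Total: 11.

11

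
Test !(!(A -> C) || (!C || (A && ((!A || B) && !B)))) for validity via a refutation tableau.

Not valid

Assume the negation and expand:
Initial set: {F !(!(A -> C) || (!C || (A && ((!A || B) && !B))))}.
F !(!(A -> C) || (!C || (A && ((!A || B) && !B)))): β-rule — branch into T !(A -> C)  //  T (!C || (A && ((!A || B) && !B))).
  branch 1 (add T !(A -> C)):
    T !(A -> C): α-rule — add T A, F C.
    ○ open, literals {A=true, C=false}.
  branch 2 (add T (!C || (A && ((!A || B) && !B)))):
    T (!C || (A && ((!A || B) && !B))): β-rule — branch into T !C  //  T (A && ((!A || B) && !B)).
      branch 2.1 (add T !C):
        ○ open, literals {C=false}.
      branch 2.2 (add T (A && ((!A || B) && !B))):
        T (A && ((!A || B) && !B)): α-rule — add T A, T ((!A || B) && !B).
        T ((!A || B) && !B): α-rule — add T (!A || B), T !B.
        T (!A || B): β-rule — branch into T !A  //  T B.
          branch 2.2.1 (add T !A):
            × closes — contains both A and !A.
          branch 2.2.2 (add T B):
            × closes — contains both B and !B.
2 branches closed, 2 open.
An open branch gives a countermodel: A=true, C=false (unmentioned atoms arbitrary); under it the original formula is false.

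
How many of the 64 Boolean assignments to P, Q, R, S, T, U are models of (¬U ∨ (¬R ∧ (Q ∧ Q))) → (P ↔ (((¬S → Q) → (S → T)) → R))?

44

Initial set: {((¬U ∨ (¬R ∧ (Q ∧ Q))) → (P ↔ (((¬S → Q) → (S → T)) → R)))}.
((¬U ∨ (¬R ∧ (Q ∧ Q))) → (P ↔ (((¬S → Q) → (S → T)) → R))): β-rule — branch into ¬(¬U ∨ (¬R ∧ (Q ∧ Q)))  //  (P ↔ (((¬S → Q) → (S → T)) → R)).
  branch 1 (add ¬(¬U ∨ (¬R ∧ (Q ∧ Q)))):
    ¬(¬U ∨ (¬R ∧ (Q ∧ Q))): α-rule — add ¬¬U, ¬(¬R ∧ (Q ∧ Q)).
    ¬(¬R ∧ (Q ∧ Q)): β-rule — branch into ¬¬R  //  ¬(Q ∧ Q).
      branch 1.1 (add ¬¬R):
        ○ open, literals {R=1, U=1}.
      branch 1.2 (add ¬(Q ∧ Q)):
        ¬(Q ∧ Q): β-rule — branch into ¬Q  //  ¬Q.
          branch 1.2.1 (add ¬Q):
            ○ open, literals {Q=0, U=1}.
          branch 1.2.2 (add ¬Q):
            ○ open, literals {Q=0, U=1}.
  branch 2 (add (P ↔ (((¬S → Q) → (S → T)) → R))):
    (P ↔ (((¬S → Q) → (S → T)) → R)): β-rule — branch into P, (((¬S → Q) → (S → T)) → R)  //  ¬P, ¬(((¬S → Q) → (S → T)) → R).
      branch 2.1 (add P, (((¬S → Q) → (S → T)) → R)):
        (((¬S → Q) → (S → T)) → R): β-rule — branch into ¬((¬S → Q) → (S → T))  //  R.
          branch 2.1.1 (add ¬((¬S → Q) → (S → T))):
            ¬((¬S → Q) → (S → T)): α-rule — add (¬S → Q), ¬(S → T).
            ¬(S → T): α-rule — add S, ¬T.
            (¬S → Q): β-rule — branch into ¬¬S  //  Q.
              branch 2.1.1.1 (add ¬¬S):
                ○ open, literals {P=1, S=1, T=0}.
              branch 2.1.1.2 (add Q):
                ○ open, literals {P=1, Q=1, S=1, T=0}.
          branch 2.1.2 (add R):
            ○ open, literals {P=1, R=1}.
      branch 2.2 (add ¬P, ¬(((¬S → Q) → (S → T)) → R)):
        ¬(((¬S → Q) → (S → T)) → R): α-rule — add ((¬S → Q) → (S → T)), ¬R.
        ((¬S → Q) → (S → T)): β-rule — branch into ¬(¬S → Q)  //  (S → T).
          branch 2.2.1 (add ¬(¬S → Q)):
            ¬(¬S → Q): α-rule — add ¬S, ¬Q.
            ○ open, literals {P=0, Q=0, R=0, S=0}.
          branch 2.2.2 (add (S → T)):
            (S → T): β-rule — branch into ¬S  //  T.
              branch 2.2.2.1 (add ¬S):
                ○ open, literals {P=0, R=0, S=0}.
              branch 2.2.2.2 (add T):
                ○ open, literals {P=0, R=0, T=1}.
0 branches closed, 9 open.
Each open branch fixes some atoms; the unmentioned ones are free. Counting distinct full assignments: branch {R=1, U=1} (P, Q, S, T) contributes 16 new; branch {Q=0, U=1} (P, R, S, T) contributes 8 new; branch {Q=0, U=1} (P, R, S, T) contributes 0 new; branch {P=1, S=1, T=0} (Q, R, U) contributes 5 new; branch {P=1, Q=1, S=1, T=0} (R, U) contributes 0 new; branch {P=1, R=1} (Q, S, T, U) contributes 6 new; branch {P=0, Q=0, R=0, S=0} (T, U) contributes 2 new; branch {P=0, R=0, S=0} (Q, T, U) contributes 4 new; branch {P=0, R=0, T=1} (Q, S, U) contributes 3 new. Total: 44.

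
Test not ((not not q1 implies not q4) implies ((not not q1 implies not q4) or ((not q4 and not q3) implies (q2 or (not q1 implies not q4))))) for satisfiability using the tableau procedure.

Initial set: {T not ((not not q1 implies not q4) implies ((not not q1 implies not q4) or ((not q4 and not q3) implies (q2 or (not q1 implies not q4)))))}.
T not ((not not q1 implies not q4) implies ((not not q1 implies not q4) or ((not q4 and not q3) implies (q2 or (not q1 implies not q4))))): α-rule — add T (not not q1 implies not q4), F ((not not q1 implies not q4) or ((not q4 and not q3) implies (q2 or (not q1 implies not q4)))).
F ((not not q1 implies not q4) or ((not q4 and not q3) implies (q2 or (not q1 implies not q4)))): α-rule — add F (not not q1 implies not q4), F ((not q4 and not q3) implies (q2 or (not q1 implies not q4))).
F (not not q1 implies not q4): α-rule — add T not not q1, F not q4.
F ((not q4 and not q3) implies (q2 or (not q1 implies not q4))): α-rule — add T (not q4 and not q3), F (q2 or (not q1 implies not q4)).
T not not q1: drop double negation, giving T q1.
T (not q4 and not q3): α-rule — add T not q4, T not q3.
× closes — contains both q4 and not q4.
All 1 branch closes.
Every branch closed; the formula is unsatisfiable.

Unsatisfiable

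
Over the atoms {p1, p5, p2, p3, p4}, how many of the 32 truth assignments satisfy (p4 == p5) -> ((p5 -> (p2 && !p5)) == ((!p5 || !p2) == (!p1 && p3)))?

Initial set: {((p4 == p5) -> ((p5 -> (p2 && !p5)) == ((!p5 || !p2) == (!p1 && p3))))}.
((p4 == p5) -> ((p5 -> (p2 && !p5)) == ((!p5 || !p2) == (!p1 && p3)))): β-rule — branch into !(p4 == p5)  //  ((p5 -> (p2 && !p5)) == ((!p5 || !p2) == (!p1 && p3))).
  branch 1 (add !(p4 == p5)):
    !(p4 == p5): β-rule — branch into p4, !p5  //  !p4, p5.
      branch 1.1 (add p4, !p5):
        ○ open, literals {p4=1, p5=0}.
      branch 1.2 (add !p4, p5):
        ○ open, literals {p4=0, p5=1}.
  branch 2 (add ((p5 -> (p2 && !p5)) == ((!p5 || !p2) == (!p1 && p3)))):
    ((p5 -> (p2 && !p5)) == ((!p5 || !p2) == (!p1 && p3))): β-rule — branch into (p5 -> (p2 && !p5)), ((!p5 || !p2) == (!p1 && p3))  //  !(p5 -> (p2 && !p5)), !((!p5 || !p2) == (!p1 && p3)).
      branch 2.1 (add (p5 -> (p2 && !p5)), ((!p5 || !p2) == (!p1 && p3))):
        (p5 -> (p2 && !p5)): β-rule — branch into !p5  //  (p2 && !p5).
          branch 2.1.1 (add !p5):
            ((!p5 || !p2) == (!p1 && p3)): β-rule — branch into (!p5 || !p2), (!p1 && p3)  //  !(!p5 || !p2), !(!p1 && p3).
              branch 2.1.1.1 (add (!p5 || !p2), (!p1 && p3)):
                (!p1 && p3): α-rule — add !p1, p3.
                (!p5 || !p2): β-rule — branch into !p5  //  !p2.
                  branch 2.1.1.1.1 (add !p5):
                    ○ open, literals {p1=0, p3=1, p5=0}.
                  branch 2.1.1.1.2 (add !p2):
                    ○ open, literals {p1=0, p2=0, p3=1, p5=0}.
              branch 2.1.1.2 (add !(!p5 || !p2), !(!p1 && p3)):
                !(!p5 || !p2): α-rule — add !!p5, !!p2.
                × closes — contains both p5 and !p5.
          branch 2.1.2 (add (p2 && !p5)):
            (p2 && !p5): α-rule — add p2, !p5.
            ((!p5 || !p2) == (!p1 && p3)): β-rule — branch into (!p5 || !p2), (!p1 && p3)  //  !(!p5 || !p2), !(!p1 && p3).
              branch 2.1.2.1 (add (!p5 || !p2), (!p1 && p3)):
                (!p1 && p3): α-rule — add !p1, p3.
                (!p5 || !p2): β-rule — branch into !p5  //  !p2.
                  branch 2.1.2.1.1 (add !p5):
                    ○ open, literals {p1=0, p2=1, p3=1, p5=0}.
                  branch 2.1.2.1.2 (add !p2):
                    × closes — contains both p2 and !p2.
              branch 2.1.2.2 (add !(!p5 || !p2), !(!p1 && p3)):
                !(!p5 || !p2): α-rule — add !!p5, !!p2.
                × closes — contains both p5 and !p5.
      branch 2.2 (add !(p5 -> (p2 && !p5)), !((!p5 || !p2) == (!p1 && p3))):
        !(p5 -> (p2 && !p5)): α-rule — add p5, !(p2 && !p5).
        !((!p5 || !p2) == (!p1 && p3)): β-rule — branch into (!p5 || !p2), !(!p1 && p3)  //  !(!p5 || !p2), (!p1 && p3).
          branch 2.2.1 (add (!p5 || !p2), !(!p1 && p3)):
            !(p2 && !p5): β-rule — branch into !p2  //  !!p5.
              branch 2.2.1.1 (add !p2):
                (!p5 || !p2): β-rule — branch into !p5  //  !p2.
                  branch 2.2.1.1.1 (add !p5):
                    × closes — contains both p5 and !p5.
                  branch 2.2.1.1.2 (add !p2):
                    !(!p1 && p3): β-rule — branch into !!p1  //  !p3.
                      branch 2.2.1.1.2.1 (add !!p1):
                        ○ open, literals {p1=1, p2=0, p5=1}.
                      branch 2.2.1.1.2.2 (add !p3):
                        ○ open, literals {p2=0, p3=0, p5=1}.
              branch 2.2.1.2 (add !!p5):
                (!p5 || !p2): β-rule — branch into !p5  //  !p2.
                  branch 2.2.1.2.1 (add !p5):
                    × closes — contains both p5 and !p5.
                  branch 2.2.1.2.2 (add !p2):
                    !(!p1 && p3): β-rule — branch into !!p1  //  !p3.
                      branch 2.2.1.2.2.1 (add !!p1):
                        ○ open, literals {p1=1, p2=0, p5=1}.
                      branch 2.2.1.2.2.2 (add !p3):
                        ○ open, literals {p2=0, p3=0, p5=1}.
          branch 2.2.2 (add !(!p5 || !p2), (!p1 && p3)):
            !(!p5 || !p2): α-rule — add !!p5, !!p2.
            (!p1 && p3): α-rule — add !p1, p3.
            !(p2 && !p5): β-rule — branch into !p2  //  !!p5.
              branch 2.2.2.1 (add !p2):
                × closes — contains both p2 and !p2.
              branch 2.2.2.2 (add !!p5):
                ○ open, literals {p1=0, p2=1, p3=1, p5=1}.
6 branches closed, 10 open.
Each open branch fixes some atoms; the unmentioned ones are free. Counting distinct full assignments: branch {p4=1, p5=0} (p1, p2, p3) contributes 8 new; branch {p4=0, p5=1} (p1, p2, p3) contributes 8 new; branch {p1=0, p3=1, p5=0} (p2, p4) contributes 2 new; branch {p1=0, p2=0, p3=1, p5=0} (p4) contributes 0 new; branch {p1=0, p2=1, p3=1, p5=0} (p4) contributes 0 new; branch {p1=1, p2=0, p5=1} (p3, p4) contributes 2 new; branch {p2=0, p3=0, p5=1} (p1, p4) contributes 1 new; branch {p1=1, p2=0, p5=1} (p3, p4) contributes 0 new; branch {p2=0, p3=0, p5=1} (p1, p4) contributes 0 new; branch {p1=0, p2=1, p3=1, p5=1} (p4) contributes 1 new. Total: 22.

22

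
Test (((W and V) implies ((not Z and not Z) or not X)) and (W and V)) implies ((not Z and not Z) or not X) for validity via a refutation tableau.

Valid

Assume the negation and expand:
Initial set: {not ((((W and V) implies ((not Z and not Z) or not X)) and (W and V)) implies ((not Z and not Z) or not X))}.
not ((((W and V) implies ((not Z and not Z) or not X)) and (W and V)) implies ((not Z and not Z) or not X)): α-rule — add (((W and V) implies ((not Z and not Z) or not X)) and (W and V)), not ((not Z and not Z) or not X).
(((W and V) implies ((not Z and not Z) or not X)) and (W and V)): α-rule — add ((W and V) implies ((not Z and not Z) or not X)), (W and V).
not ((not Z and not Z) or not X): α-rule — add not (not Z and not Z), not not X.
(W and V): α-rule — add W, V.
((W and V) implies ((not Z and not Z) or not X)): β-rule — branch into not (W and V)  //  ((not Z and not Z) or not X).
  branch 1 (add not (W and V)):
    not (not Z and not Z): β-rule — branch into not not Z  //  not not Z.
      branch 1.1 (add not not Z):
        not (W and V): β-rule — branch into not W  //  not V.
          branch 1.1.1 (add not W):
            × closes — contains both W and not W.
          branch 1.1.2 (add not V):
            × closes — contains both V and not V.
      branch 1.2 (add not not Z):
        not (W and V): β-rule — branch into not W  //  not V.
          branch 1.2.1 (add not W):
            × closes — contains both W and not W.
          branch 1.2.2 (add not V):
            × closes — contains both V and not V.
  branch 2 (add ((not Z and not Z) or not X)):
    not (not Z and not Z): β-rule — branch into not not Z  //  not not Z.
      branch 2.1 (add not not Z):
        ((not Z and not Z) or not X): β-rule — branch into (not Z and not Z)  //  not X.
          branch 2.1.1 (add (not Z and not Z)):
            (not Z and not Z): α-rule — add not Z, not Z.
            × closes — contains both Z and not Z.
          branch 2.1.2 (add not X):
            × closes — contains both X and not X.
      branch 2.2 (add not not Z):
        ((not Z and not Z) or not X): β-rule — branch into (not Z and not Z)  //  not X.
          branch 2.2.1 (add (not Z and not Z)):
            (not Z and not Z): α-rule — add not Z, not Z.
            × closes — contains both Z and not Z.
          branch 2.2.2 (add not X):
            × closes — contains both X and not X.
All 8 branches close.
Every branch closed, so the negation is unsatisfiable and the formula is valid.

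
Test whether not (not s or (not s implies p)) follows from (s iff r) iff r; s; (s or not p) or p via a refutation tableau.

No

Initial set: {((s iff r) iff r); s; ((s or not p) or p); not not (not s or (not s implies p))}.
((s iff r) iff r): β-rule — branch into (s iff r), r  //  not (s iff r), not r.
  branch 1 (add (s iff r), r):
    ((s or not p) or p): β-rule — branch into (s or not p)  //  p.
      branch 1.1 (add (s or not p)):
        not not (not s or (not s implies p)): β-rule — branch into not s  //  (not s implies p).
          branch 1.1.1 (add not s):
            × closes — contains both s and not s.
          branch 1.1.2 (add (not s implies p)):
            (s iff r): β-rule — branch into s, r  //  not s, not r.
              branch 1.1.2.1 (add s, r):
                (s or not p): β-rule — branch into s  //  not p.
                  branch 1.1.2.1.1 (add s):
                    (not s implies p): β-rule — branch into not not s  //  p.
                      branch 1.1.2.1.1.1 (add not not s):
                        ○ open, literals {r=T, s=T}.
                      branch 1.1.2.1.1.2 (add p):
                        ○ open, literals {p=T, r=T, s=T}.
                  branch 1.1.2.1.2 (add not p):
                    (not s implies p): β-rule — branch into not not s  //  p.
                      branch 1.1.2.1.2.1 (add not not s):
                        ○ open, literals {p=F, r=T, s=T}.
                      branch 1.1.2.1.2.2 (add p):
                        × closes — contains both p and not p.
              branch 1.1.2.2 (add not s, not r):
                × closes — contains both s and not s.
      branch 1.2 (add p):
        not not (not s or (not s implies p)): β-rule — branch into not s  //  (not s implies p).
          branch 1.2.1 (add not s):
            × closes — contains both s and not s.
          branch 1.2.2 (add (not s implies p)):
            (s iff r): β-rule — branch into s, r  //  not s, not r.
              branch 1.2.2.1 (add s, r):
                (not s implies p): β-rule — branch into not not s  //  p.
                  branch 1.2.2.1.1 (add not not s):
                    ○ open, literals {p=T, r=T, s=T}.
                  branch 1.2.2.1.2 (add p):
                    ○ open, literals {p=T, r=T, s=T}.
              branch 1.2.2.2 (add not s, not r):
                × closes — contains both s and not s.
  branch 2 (add not (s iff r), not r):
    ((s or not p) or p): β-rule — branch into (s or not p)  //  p.
      branch 2.1 (add (s or not p)):
        not not (not s or (not s implies p)): β-rule — branch into not s  //  (not s implies p).
          branch 2.1.1 (add not s):
            × closes — contains both s and not s.
          branch 2.1.2 (add (not s implies p)):
            not (s iff r): β-rule — branch into s, not r  //  not s, r.
              branch 2.1.2.1 (add s, not r):
                (s or not p): β-rule — branch into s  //  not p.
                  branch 2.1.2.1.1 (add s):
                    (not s implies p): β-rule — branch into not not s  //  p.
                      branch 2.1.2.1.1.1 (add not not s):
                        ○ open, literals {r=F, s=T}.
                      branch 2.1.2.1.1.2 (add p):
                        ○ open, literals {p=T, r=F, s=T}.
                  branch 2.1.2.1.2 (add not p):
                    (not s implies p): β-rule — branch into not not s  //  p.
                      branch 2.1.2.1.2.1 (add not not s):
                        ○ open, literals {p=F, r=F, s=T}.
                      branch 2.1.2.1.2.2 (add p):
                        × closes — contains both p and not p.
              branch 2.1.2.2 (add not s, r):
                × closes — contains both s and not s.
      branch 2.2 (add p):
        not not (not s or (not s implies p)): β-rule — branch into not s  //  (not s implies p).
          branch 2.2.1 (add not s):
            × closes — contains both s and not s.
          branch 2.2.2 (add (not s implies p)):
            not (s iff r): β-rule — branch into s, not r  //  not s, r.
              branch 2.2.2.1 (add s, not r):
                (not s implies p): β-rule — branch into not not s  //  p.
                  branch 2.2.2.1.1 (add not not s):
                    ○ open, literals {p=T, r=F, s=T}.
                  branch 2.2.2.1.2 (add p):
                    ○ open, literals {p=T, r=F, s=T}.
              branch 2.2.2.2 (add not s, r):
                × closes — contains both s and not s.
10 branches closed, 10 open.
An open branch gives a countermodel: r=T, s=T (unmentioned atoms arbitrary); the premises hold there but the conclusion fails.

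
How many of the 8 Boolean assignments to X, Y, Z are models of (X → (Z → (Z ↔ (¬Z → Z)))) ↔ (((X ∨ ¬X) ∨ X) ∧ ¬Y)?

Initial set: {((X → (Z → (Z ↔ (¬Z → Z)))) ↔ (((X ∨ ¬X) ∨ X) ∧ ¬Y))}.
((X → (Z → (Z ↔ (¬Z → Z)))) ↔ (((X ∨ ¬X) ∨ X) ∧ ¬Y)): β-rule — branch into (X → (Z → (Z ↔ (¬Z → Z)))), (((X ∨ ¬X) ∨ X) ∧ ¬Y)  //  ¬(X → (Z → (Z ↔ (¬Z → Z)))), ¬(((X ∨ ¬X) ∨ X) ∧ ¬Y).
  branch 1 (add (X → (Z → (Z ↔ (¬Z → Z)))), (((X ∨ ¬X) ∨ X) ∧ ¬Y)):
    (((X ∨ ¬X) ∨ X) ∧ ¬Y): α-rule — add ((X ∨ ¬X) ∨ X), ¬Y.
    (X → (Z → (Z ↔ (¬Z → Z)))): β-rule — branch into ¬X  //  (Z → (Z ↔ (¬Z → Z))).
      branch 1.1 (add ¬X):
        ((X ∨ ¬X) ∨ X): β-rule — branch into (X ∨ ¬X)  //  X.
          branch 1.1.1 (add (X ∨ ¬X)):
            (X ∨ ¬X): β-rule — branch into X  //  ¬X.
              branch 1.1.1.1 (add X):
                × closes — contains both X and ¬X.
              branch 1.1.1.2 (add ¬X):
                ○ open, literals {X=false, Y=false}.
          branch 1.1.2 (add X):
            × closes — contains both X and ¬X.
      branch 1.2 (add (Z → (Z ↔ (¬Z → Z)))):
        ((X ∨ ¬X) ∨ X): β-rule — branch into (X ∨ ¬X)  //  X.
          branch 1.2.1 (add (X ∨ ¬X)):
            (Z → (Z ↔ (¬Z → Z))): β-rule — branch into ¬Z  //  (Z ↔ (¬Z → Z)).
              branch 1.2.1.1 (add ¬Z):
                (X ∨ ¬X): β-rule — branch into X  //  ¬X.
                  branch 1.2.1.1.1 (add X):
                    ○ open, literals {X=true, Y=false, Z=false}.
                  branch 1.2.1.1.2 (add ¬X):
                    ○ open, literals {X=false, Y=false, Z=false}.
              branch 1.2.1.2 (add (Z ↔ (¬Z → Z))):
                (X ∨ ¬X): β-rule — branch into X  //  ¬X.
                  branch 1.2.1.2.1 (add X):
                    (Z ↔ (¬Z → Z)): β-rule — branch into Z, (¬Z → Z)  //  ¬Z, ¬(¬Z → Z).
                      branch 1.2.1.2.1.1 (add Z, (¬Z → Z)):
                        (¬Z → Z): β-rule — branch into ¬¬Z  //  Z.
                          branch 1.2.1.2.1.1.1 (add ¬¬Z):
                            ○ open, literals {X=true, Y=false, Z=true}.
                          branch 1.2.1.2.1.1.2 (add Z):
                            ○ open, literals {X=true, Y=false, Z=true}.
                      branch 1.2.1.2.1.2 (add ¬Z, ¬(¬Z → Z)):
                        ¬(¬Z → Z): α-rule — add ¬Z, ¬Z.
                        ○ open, literals {X=true, Y=false, Z=false}.
                  branch 1.2.1.2.2 (add ¬X):
                    (Z ↔ (¬Z → Z)): β-rule — branch into Z, (¬Z → Z)  //  ¬Z, ¬(¬Z → Z).
                      branch 1.2.1.2.2.1 (add Z, (¬Z → Z)):
                        (¬Z → Z): β-rule — branch into ¬¬Z  //  Z.
                          branch 1.2.1.2.2.1.1 (add ¬¬Z):
                            ○ open, literals {X=false, Y=false, Z=true}.
                          branch 1.2.1.2.2.1.2 (add Z):
                            ○ open, literals {X=false, Y=false, Z=true}.
                      branch 1.2.1.2.2.2 (add ¬Z, ¬(¬Z → Z)):
                        ¬(¬Z → Z): α-rule — add ¬Z, ¬Z.
                        ○ open, literals {X=false, Y=false, Z=false}.
          branch 1.2.2 (add X):
            (Z → (Z ↔ (¬Z → Z))): β-rule — branch into ¬Z  //  (Z ↔ (¬Z → Z)).
              branch 1.2.2.1 (add ¬Z):
                ○ open, literals {X=true, Y=false, Z=false}.
              branch 1.2.2.2 (add (Z ↔ (¬Z → Z))):
                (Z ↔ (¬Z → Z)): β-rule — branch into Z, (¬Z → Z)  //  ¬Z, ¬(¬Z → Z).
                  branch 1.2.2.2.1 (add Z, (¬Z → Z)):
                    (¬Z → Z): β-rule — branch into ¬¬Z  //  Z.
                      branch 1.2.2.2.1.1 (add ¬¬Z):
                        ○ open, literals {X=true, Y=false, Z=true}.
                      branch 1.2.2.2.1.2 (add Z):
                        ○ open, literals {X=true, Y=false, Z=true}.
                  branch 1.2.2.2.2 (add ¬Z, ¬(¬Z → Z)):
                    ¬(¬Z → Z): α-rule — add ¬Z, ¬Z.
                    ○ open, literals {X=true, Y=false, Z=false}.
  branch 2 (add ¬(X → (Z → (Z ↔ (¬Z → Z)))), ¬(((X ∨ ¬X) ∨ X) ∧ ¬Y)):
    ¬(X → (Z → (Z ↔ (¬Z → Z)))): α-rule — add X, ¬(Z → (Z ↔ (¬Z → Z))).
    ¬(Z → (Z ↔ (¬Z → Z))): α-rule — add Z, ¬(Z ↔ (¬Z → Z)).
    ¬(((X ∨ ¬X) ∨ X) ∧ ¬Y): β-rule — branch into ¬((X ∨ ¬X) ∨ X)  //  ¬¬Y.
      branch 2.1 (add ¬((X ∨ ¬X) ∨ X)):
        ¬((X ∨ ¬X) ∨ X): α-rule — add ¬(X ∨ ¬X), ¬X.
        × closes — contains both X and ¬X.
      branch 2.2 (add ¬¬Y):
        ¬(Z ↔ (¬Z → Z)): β-rule — branch into Z, ¬(¬Z → Z)  //  ¬Z, (¬Z → Z).
          branch 2.2.1 (add Z, ¬(¬Z → Z)):
            ¬(¬Z → Z): α-rule — add ¬Z, ¬Z.
            × closes — contains both Z and ¬Z.
          branch 2.2.2 (add ¬Z, (¬Z → Z)):
            × closes — contains both Z and ¬Z.
5 branches closed, 13 open.
Each open branch fixes some atoms; the unmentioned ones are free. Counting distinct full assignments: branch {X=false, Y=false} (Z) contributes 2 new; branch {X=true, Y=false, Z=false} (none free) contributes 1 new; branch {X=false, Y=false, Z=false} (none free) contributes 0 new; branch {X=true, Y=false, Z=true} (none free) contributes 1 new; branch {X=true, Y=false, Z=true} (none free) contributes 0 new; branch {X=true, Y=false, Z=false} (none free) contributes 0 new; branch {X=false, Y=false, Z=true} (none free) contributes 0 new; branch {X=false, Y=false, Z=true} (none free) contributes 0 new; branch {X=false, Y=false, Z=false} (none free) contributes 0 new; branch {X=true, Y=false, Z=false} (none free) contributes 0 new; branch {X=true, Y=false, Z=true} (none free) contributes 0 new; branch {X=true, Y=false, Z=true} (none free) contributes 0 new; branch {X=true, Y=false, Z=false} (none free) contributes 0 new. Total: 4.

4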